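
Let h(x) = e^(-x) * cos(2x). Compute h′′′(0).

11

Take the Cauchy product of the two expansions.
The coefficient of x^3 in the expansion is 11/6, so h′′′(0) = 3! * (11/6) = 11.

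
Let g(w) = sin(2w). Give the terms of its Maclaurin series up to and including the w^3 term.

-4*w^3/3 + 2*w

[w^0] = 0;  [w^1] = 2;  [w^2] = 0;  [w^3] = -4/3.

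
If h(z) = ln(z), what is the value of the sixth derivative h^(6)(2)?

-15/8

Use the known series and substitute for the argument.
The coefficient of (z - 2)^6 in the expansion is -1/384, so h^(6)(2) = 6! * (-1/384) = -15/8.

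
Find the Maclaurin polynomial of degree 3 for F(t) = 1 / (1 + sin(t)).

-5*t^3/6 + t^2 - t + 1

Use the geometric series for the reciprocal, then substitute.
F(0) = 1
F′(0) = -1
F′′(0) = 2
F′′′(0) = -5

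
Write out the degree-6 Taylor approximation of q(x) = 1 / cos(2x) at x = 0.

Write the quotient as an unknown series and match coefficients against numerator = denominator · series.

244*x^6/45 + 10*x^4/3 + 2*x^2 + 1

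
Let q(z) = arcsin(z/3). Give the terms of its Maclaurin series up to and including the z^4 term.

Compute the successive derivatives at the expansion point and divide by k!.
[z^0] = 0;  [z^1] = 1/3;  [z^2] = 0;  [z^3] = 1/162;  [z^4] = 0.

z^3/162 + z/3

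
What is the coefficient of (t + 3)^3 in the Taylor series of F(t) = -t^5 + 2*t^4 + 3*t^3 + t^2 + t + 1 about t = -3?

F(-3) = 331
F′(-3) = -545
F′′(-3) = 704
F′′′(-3) = -666
The Taylor polynomial is Σ F^(k)(-3)/k! · (t + 3)^k.

-111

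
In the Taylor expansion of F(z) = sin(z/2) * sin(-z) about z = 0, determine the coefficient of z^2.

Multiply the two series term by term and collect like powers.
[z^0] = 0;  [z^1] = 0;  [z^2] = -1/2.

-1/2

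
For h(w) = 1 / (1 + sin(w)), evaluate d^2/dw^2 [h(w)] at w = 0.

Expand as Σ (-1)^k u^k with u equal to the inner function's series.
From the series, [w^2] h = 1; multiply by 2! = 2 to get 2.

2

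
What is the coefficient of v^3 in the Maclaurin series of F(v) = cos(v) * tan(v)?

Multiply the two series term by term and collect like powers.
F(0) = 0
F′(0) = 1
F′′(0) = 0
F′′′(0) = -1

-1/6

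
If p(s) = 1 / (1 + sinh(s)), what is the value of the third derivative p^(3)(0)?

Expand as Σ (-1)^k u^k with u equal to the inner function's series.
The coefficient of s^3 in the expansion is -7/6, so p′′′(0) = 3! * (-7/6) = -7.

-7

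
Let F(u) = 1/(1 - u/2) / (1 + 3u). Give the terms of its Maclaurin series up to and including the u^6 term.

39991*u^6/64 - 6665*u^5/32 + 1111*u^4/16 - 185*u^3/8 + 31*u^2/4 - 5*u/2 + 1

Multiply the two series term by term and collect like powers.
F(0) = 1
F′(0) = -5/2
F′′(0) = 31/2
F′′′(0) = -555/4
F^(4)(0) = 3333/2
F^(5)(0) = -99975/4
F^(6)(0) = 165375*14^(73/140)*3^(1/8)*5^(19/35)/4
The Taylor polynomial is Σ F^(k)(0)/k! · u^k.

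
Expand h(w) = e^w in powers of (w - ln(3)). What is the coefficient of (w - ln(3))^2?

3/2

h(ln(3)) = 3
h′(ln(3)) = 3
h′′(ln(3)) = 3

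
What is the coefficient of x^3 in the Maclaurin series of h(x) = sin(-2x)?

4/3

h(0) = 0
h′(0) = -2
h′′(0) = 0
h′′′(0) = 8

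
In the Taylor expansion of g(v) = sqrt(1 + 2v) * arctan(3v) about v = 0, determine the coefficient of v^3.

-21/2

Expand each factor separately, then convolve coefficients.
g(0) = 0
g′(0) = 3
g′′(0) = 6
g′′′(0) = -63
Dividing each by k! gives the coefficients c_0, ..., c_3.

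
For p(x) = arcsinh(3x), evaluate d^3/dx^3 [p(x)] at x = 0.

From the series, [x^3] p = -9/2; multiply by 3! = 6 to get -27.

-27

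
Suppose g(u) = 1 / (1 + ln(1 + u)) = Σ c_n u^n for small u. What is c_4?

11/3

Expand as Σ (-1)^k u^k with u equal to the inner function's series.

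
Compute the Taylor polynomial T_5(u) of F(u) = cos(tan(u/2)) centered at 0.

-7*u^4/384 - u^2/8 + 1

Substitute the inner expansion into the outer series and collect powers.
F(0) = 1
F′(0) = 0
F′′(0) = -1/4
F′′′(0) = 0
F^(4)(0) = -7/16
F^(5)(0) = 0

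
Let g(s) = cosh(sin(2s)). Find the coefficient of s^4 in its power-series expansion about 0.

Substitute the inner expansion into the outer series and collect powers.
g(0) = 1
g′(0) = 0
g′′(0) = 4
g′′′(0) = 0
g^(4)(0) = -48

-2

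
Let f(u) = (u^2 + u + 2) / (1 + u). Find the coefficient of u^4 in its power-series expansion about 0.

Shift and add copies of the series according to the polynomial's terms.
f(0) = 2
f′(0) = -1
f′′(0) = 4
f′′′(0) = -12
f^(4)(0) = 48

2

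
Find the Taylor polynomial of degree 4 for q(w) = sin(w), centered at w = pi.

(w - pi)^3/6 - (w - pi)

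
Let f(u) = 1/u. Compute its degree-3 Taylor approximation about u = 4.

-(u - 4)^3/256 + (u - 4)^2/64 - (u - 4)/16 + 1/4

f(4) = 1/4
f′(4) = -1/16
f′′(4) = 1/32
f′′′(4) = -3/128
Dividing each by k! gives the coefficients c_0, ..., c_3.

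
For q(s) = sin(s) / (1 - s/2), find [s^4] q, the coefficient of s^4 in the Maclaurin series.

1/24

Expand each factor separately, then convolve coefficients.
q(0) = 0
q′(0) = 1
q′′(0) = 1
q′′′(0) = 1/2
q^(4)(0) = 1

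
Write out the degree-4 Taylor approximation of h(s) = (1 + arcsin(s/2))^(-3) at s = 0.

Substitute the inner expansion into the outer series and collect powers.
[s^0] = 1;  [s^1] = -3/2;  [s^2] = 3/2;  [s^3] = -21/16;  [s^4] = 17/16.

17*s^4/16 - 21*s^3/16 + 3*s^2/2 - 3*s/2 + 1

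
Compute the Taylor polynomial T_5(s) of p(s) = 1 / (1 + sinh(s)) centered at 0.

-181*s^5/120 + 4*s^4/3 - 7*s^3/6 + s^2 - s + 1

Use the geometric series for the reciprocal, then substitute.
[s^0] = 1;  [s^1] = -1;  [s^2] = 1;  [s^3] = -7/6;  [s^4] = 4/3;  [s^5] = -181/120.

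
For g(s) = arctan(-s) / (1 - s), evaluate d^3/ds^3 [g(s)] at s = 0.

Write out both Maclaurin series and multiply, keeping only the needed powers.
The coefficient of s^3 in the expansion is -2/3, so g′′′(0) = 3! * (-2/3) = -4.

-4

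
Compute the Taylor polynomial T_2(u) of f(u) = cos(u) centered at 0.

Use the known series and substitute for the argument.

1 - u^2/2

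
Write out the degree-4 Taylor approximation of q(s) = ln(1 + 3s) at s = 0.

-81*s^4/4 + 9*s^3 - 9*s^2/2 + 3*s

Apply the Taylor formula c_k = f^(k)(a)/k!.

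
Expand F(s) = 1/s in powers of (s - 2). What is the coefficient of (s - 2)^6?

1/128

c_6 = F^(6)(2)/6! = 1/128.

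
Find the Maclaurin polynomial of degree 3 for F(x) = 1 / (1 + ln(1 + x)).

Use the geometric series for the reciprocal, then substitute.
F(0) = 1
F′(0) = -1
F′′(0) = 3
F′′′(0) = -14
Dividing each by k! gives the coefficients c_0, ..., c_3.

-7*x^3/3 + 3*x^2/2 - x + 1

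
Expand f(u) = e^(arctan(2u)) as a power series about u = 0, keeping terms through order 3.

-4*u^3/3 + 2*u^2 + 2*u + 1

Plug the Maclaurin series of the inner function into that of the outer and collect terms.
f(0) = 1
f′(0) = 2
f′′(0) = 4
f′′′(0) = -8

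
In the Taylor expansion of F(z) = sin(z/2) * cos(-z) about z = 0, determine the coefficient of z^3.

-13/48

Take the Cauchy product of the two expansions.
[z^0] = 0;  [z^1] = 1/2;  [z^2] = 0;  [z^3] = -13/48.
So c_3 = F′′′(0)/3! = -13/48.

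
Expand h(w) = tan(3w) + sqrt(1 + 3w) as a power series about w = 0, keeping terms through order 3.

Add the two expansions coefficient-wise.
h(0) = 1
h′(0) = 9/2
h′′(0) = -9/4
h′′′(0) = 513/8

171*w^3/16 - 9*w^2/8 + 9*w/2 + 1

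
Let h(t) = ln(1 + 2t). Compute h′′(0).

The coefficient of t^2 in the expansion is -2, so h′′(0) = 2! * (-2) = -4.

-4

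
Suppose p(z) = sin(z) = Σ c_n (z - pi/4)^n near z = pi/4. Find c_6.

Use the known series and substitute for the argument.
p(pi/4) = sqrt(2)/2
p′(pi/4) = sqrt(2)/2
p′′(pi/4) = -sqrt(2)/2
p′′′(pi/4) = -sqrt(2)/2
p^(4)(pi/4) = sqrt(2)/2
p^(5)(pi/4) = sqrt(2)/2
p^(6)(pi/4) = -sqrt(2)/2
The Taylor polynomial is Σ p^(k)(pi/4)/k! · (z - pi/4)^k.

-sqrt(2)/1440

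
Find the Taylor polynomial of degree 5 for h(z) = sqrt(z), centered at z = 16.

7*(z - 16)^5/67108864 - 5*(z - 16)^4/2097152 + (z - 16)^3/16384 - (z - 16)^2/512 + (z - 16)/8 + 4

Use the known series and substitute for the argument.
[(z - 16)^0] = 4;  [(z - 16)^1] = 1/8;  [(z - 16)^2] = -1/512;  [(z - 16)^3] = 1/16384;  [(z - 16)^4] = -5/2097152;  [(z - 16)^5] = 7/67108864.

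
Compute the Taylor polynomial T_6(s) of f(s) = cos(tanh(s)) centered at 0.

Let u equal the inner series; expand the outer function in u and truncate.
f(0) = 1
f′(0) = 0
f′′(0) = -1
f′′′(0) = 0
f^(4)(0) = 9
f^(5)(0) = 0
f^(6)(0) = -177
The Taylor polynomial is Σ f^(k)(0)/k! · s^k.

-59*s^6/240 + 3*s^4/8 - s^2/2 + 1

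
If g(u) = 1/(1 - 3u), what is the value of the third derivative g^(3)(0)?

Use the known series and substitute for the argument.
The coefficient of u^3 in the expansion is 27, so g′′′(0) = 3! * (27) = 162.

162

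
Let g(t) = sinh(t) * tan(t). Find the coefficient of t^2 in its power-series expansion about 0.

1

Multiply the two series term by term and collect like powers.
g(0) = 0
g′(0) = 0
g′′(0) = 2
So c_2 = g′′(0)/2! = 1.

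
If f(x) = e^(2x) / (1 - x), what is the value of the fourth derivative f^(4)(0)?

Multiply the two series term by term and collect like powers.
From the series, [x^4] f = 7; multiply by 4! = 24 to get 168.

168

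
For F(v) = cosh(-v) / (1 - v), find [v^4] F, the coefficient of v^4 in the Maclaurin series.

Multiply the two series term by term and collect like powers.
[v^0] = 1;  [v^1] = 1;  [v^2] = 3/2;  [v^3] = 3/2;  [v^4] = 37/24.

37/24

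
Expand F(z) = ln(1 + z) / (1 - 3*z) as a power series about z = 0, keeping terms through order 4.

93*z^4/4 + 47*z^3/6 + 5*z^2/2 + z

Use 1/(1 - r) = Σ r^k on the denominator, then take the Cauchy product.
F(0) = 0
F′(0) = 1
F′′(0) = 5
F′′′(0) = 47
F^(4)(0) = 558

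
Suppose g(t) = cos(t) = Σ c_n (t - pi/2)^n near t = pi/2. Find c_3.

Apply the Taylor formula c_k = f^(k)(a)/k!.
g(pi/2) = 0
g′(pi/2) = -1
g′′(pi/2) = 0
g′′′(pi/2) = 1

1/6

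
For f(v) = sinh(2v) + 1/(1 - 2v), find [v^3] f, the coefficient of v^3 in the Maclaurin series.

28/3

Combine the two series term by term.
[v^0] = 1;  [v^1] = 4;  [v^2] = 4;  [v^3] = 28/3.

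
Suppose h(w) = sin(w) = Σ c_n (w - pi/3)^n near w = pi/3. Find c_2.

Use the known series and substitute for the argument.
h(pi/3) = sqrt(3)/2
h′(pi/3) = 1/2
h′′(pi/3) = -sqrt(3)/2
So c_2 = h′′(pi/3)/2! = -sqrt(3)/4.

-sqrt(3)/4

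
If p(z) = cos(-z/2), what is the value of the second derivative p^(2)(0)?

-1/4

The coefficient of z^2 in the expansion is -1/8, so p′′(0) = 2! * (-1/8) = -1/4.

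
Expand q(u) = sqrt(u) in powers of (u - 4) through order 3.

(u - 4)^3/512 - (u - 4)^2/64 + (u - 4)/4 + 2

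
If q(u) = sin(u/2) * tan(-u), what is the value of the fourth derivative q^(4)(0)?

Expand each factor separately, then convolve coefficients.
The coefficient of u^4 in the expansion is -7/48, so q^(4)(0) = 4! * (-7/48) = -7/2.

-7/2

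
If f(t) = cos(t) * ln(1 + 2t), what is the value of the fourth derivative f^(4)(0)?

Multiply the two series term by term and collect like powers.
The coefficient of t^4 in the expansion is -3, so f^(4)(0) = 4! * (-3) = -72.

-72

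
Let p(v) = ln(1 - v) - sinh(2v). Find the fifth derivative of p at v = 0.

Combine the two series term by term.
From the series, [v^5] p = -7/15; multiply by 5! = 120 to get -56.

-56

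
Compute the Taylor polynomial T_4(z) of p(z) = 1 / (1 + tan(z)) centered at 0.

5*z^4/3 - 4*z^3/3 + z^2 - z + 1

Write 1/(1+u) = 1 - u + u^2 - u^3 + ... and substitute the series for u.
p(0) = 1
p′(0) = -1
p′′(0) = 2
p′′′(0) = -8
p^(4)(0) = 40
The Taylor polynomial is Σ p^(k)(0)/k! · z^k.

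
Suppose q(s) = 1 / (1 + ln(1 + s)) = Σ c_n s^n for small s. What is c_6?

3289/360

Write 1/(1+u) = 1 - u + u^2 - u^3 + ... and substitute the series for u.
[s^0] = 1;  [s^1] = -1;  [s^2] = 3/2;  [s^3] = -7/3;  [s^4] = 11/3;  [s^5] = -347/60;  [s^6] = 3289/360.
So c_6 = q^(6)(0)/6! = 3289/360.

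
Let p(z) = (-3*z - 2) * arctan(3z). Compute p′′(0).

-18

Multiply each power in the prefactor through the base expansion.
The coefficient of z^2 in the expansion is -9, so p′′(0) = 2! * (-9) = -18.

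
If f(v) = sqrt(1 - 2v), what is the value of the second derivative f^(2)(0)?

-1

From the series, [v^2] f = -1/2; multiply by 2! = 2 to get -1.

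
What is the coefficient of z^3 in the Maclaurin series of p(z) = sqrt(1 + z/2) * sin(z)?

Take the Cauchy product of the two expansions.
[z^0] = 0;  [z^1] = 1;  [z^2] = 1/4;  [z^3] = -19/96.
So c_3 = p′′′(0)/3! = -19/96.

-19/96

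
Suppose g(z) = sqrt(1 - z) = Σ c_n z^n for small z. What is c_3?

Differentiate repeatedly and evaluate at the center.
[z^0] = 1;  [z^1] = -1/2;  [z^2] = -1/8;  [z^3] = -1/16.

-1/16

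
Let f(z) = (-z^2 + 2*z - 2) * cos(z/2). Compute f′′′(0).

-3/2

Multiply each power in the prefactor through the base expansion.
From the series, [z^3] f = -1/4; multiply by 3! = 6 to get -3/2.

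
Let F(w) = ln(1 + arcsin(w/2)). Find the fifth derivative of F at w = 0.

53/32

Compose series: expand the inner function first, then feed it into the outer expansion.
From the series, [w^5] F = 53/3840; multiply by 5! = 120 to get 53/32.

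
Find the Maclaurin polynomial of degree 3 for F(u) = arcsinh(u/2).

F(0) = 0
F′(0) = 1/2
F′′(0) = 0
F′′′(0) = -1/8

-u^3/48 + u/2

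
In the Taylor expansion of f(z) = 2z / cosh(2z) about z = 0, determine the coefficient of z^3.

-4

Invert the denominator's series and multiply.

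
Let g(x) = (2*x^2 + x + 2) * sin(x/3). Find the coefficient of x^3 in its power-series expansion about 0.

53/81

Shift and add copies of the series according to the polynomial's terms.
g(0) = 0
g′(0) = 2/3
g′′(0) = 2/3
g′′′(0) = 106/27
The Taylor polynomial is Σ g^(k)(0)/k! · x^k.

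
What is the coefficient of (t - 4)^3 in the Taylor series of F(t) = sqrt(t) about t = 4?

1/512

F(4) = 2
F′(4) = 1/4
F′′(4) = -1/32
F′′′(4) = 3/256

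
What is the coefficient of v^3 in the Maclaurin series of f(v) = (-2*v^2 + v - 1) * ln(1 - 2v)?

Shift and add copies of the series according to the polynomial's terms.
f(0) = 0
f′(0) = 2
f′′(0) = 0
f′′′(0) = 28
So c_3 = f′′′(0)/3! = 14/3.

14/3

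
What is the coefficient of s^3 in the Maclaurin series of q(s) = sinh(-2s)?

-4/3

c_3 = q′′′(0)/3! = -4/3.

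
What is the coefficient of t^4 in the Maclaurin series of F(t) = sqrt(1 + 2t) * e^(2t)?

Multiply the two series term by term and collect like powers.
F(0) = 1
F′(0) = 3
F′′(0) = 7
F′′′(0) = 17
F^(4)(0) = 33

11/8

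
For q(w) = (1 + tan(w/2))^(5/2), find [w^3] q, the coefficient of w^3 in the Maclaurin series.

Substitute the inner expansion into the outer series and collect powers.
q(0) = 1
q′(0) = 5/4
q′′(0) = 15/16
q′′′(0) = 55/64

55/384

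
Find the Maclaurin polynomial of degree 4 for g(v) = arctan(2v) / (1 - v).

Write out both Maclaurin series and multiply, keeping only the needed powers.
[v^0] = 0;  [v^1] = 2;  [v^2] = 2;  [v^3] = -2/3;  [v^4] = -2/3.

-2*v^4/3 - 2*v^3/3 + 2*v^2 + 2*v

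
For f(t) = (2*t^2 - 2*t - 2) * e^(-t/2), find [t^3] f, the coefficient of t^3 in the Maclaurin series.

-29/24

Distribute the polynomial across the series and collect like powers.
f(0) = -2
f′(0) = -1
f′′(0) = 11/2
f′′′(0) = -29/4
The Taylor polynomial is Σ f^(k)(0)/k! · t^k.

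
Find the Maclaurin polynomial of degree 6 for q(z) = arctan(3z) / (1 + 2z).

Write out both Maclaurin series and multiply, keeping only the needed powers.
q(0) = 0
q′(0) = 3
q′′(0) = -12
q′′′(0) = 18
q^(4)(0) = -144
q^(5)(0) = 7272
q^(6)(0) = -87264

-606*z^6/5 + 303*z^5/5 - 6*z^4 + 3*z^3 - 6*z^2 + 3*z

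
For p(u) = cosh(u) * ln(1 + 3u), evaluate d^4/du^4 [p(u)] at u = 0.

Multiply the two series term by term and collect like powers.
The coefficient of u^4 in the expansion is -45/2, so p^(4)(0) = 4! * (-45/2) = -540.

-540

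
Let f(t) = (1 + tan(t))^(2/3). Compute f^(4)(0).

-200/81

Compose series: expand the inner function first, then feed it into the outer expansion.
The coefficient of t^4 in the expansion is -25/243, so f^(4)(0) = 4! * (-25/243) = -200/81.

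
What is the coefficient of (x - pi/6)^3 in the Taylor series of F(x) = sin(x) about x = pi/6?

Differentiate repeatedly and evaluate at the center.
[(x - pi/6)^0] = 1/2;  [(x - pi/6)^1] = sqrt(3)/2;  [(x - pi/6)^2] = -1/4;  [(x - pi/6)^3] = -sqrt(3)/12.

-sqrt(3)/12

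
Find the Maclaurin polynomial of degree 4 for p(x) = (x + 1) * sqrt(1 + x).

3*x^4/128 - x^3/16 + 3*x^2/8 + 3*x/2 + 1

Multiply each power in the prefactor through the base expansion.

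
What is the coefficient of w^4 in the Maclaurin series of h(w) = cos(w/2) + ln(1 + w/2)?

Combine the two series term by term.
h(0) = 1
h′(0) = 1/2
h′′(0) = -1/2
h′′′(0) = 1/4
h^(4)(0) = -5/16
So c_4 = h^(4)(0)/4! = -5/384.

-5/384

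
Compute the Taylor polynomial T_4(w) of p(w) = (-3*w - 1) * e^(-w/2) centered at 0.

Multiply each power in the prefactor through the base expansion.
p(0) = -1
p′(0) = -5/2
p′′(0) = 11/4
p′′′(0) = -17/8
p^(4)(0) = 23/16

23*w^4/384 - 17*w^3/48 + 11*w^2/8 - 5*w/2 - 1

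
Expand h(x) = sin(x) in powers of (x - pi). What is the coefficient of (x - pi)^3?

1/6

[(x - pi)^0] = 0;  [(x - pi)^1] = -1;  [(x - pi)^2] = 0;  [(x - pi)^3] = 1/6.
So c_3 = h′′′(pi)/3! = 1/6.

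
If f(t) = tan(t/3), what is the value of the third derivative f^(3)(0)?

The coefficient of t^3 in the expansion is 1/81, so f′′′(0) = 3! * (1/81) = 2/27.

2/27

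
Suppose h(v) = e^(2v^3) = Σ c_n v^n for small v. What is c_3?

2

Compute the successive derivatives at the expansion point and divide by k!.
So c_3 = h′′′(0)/3! = 2.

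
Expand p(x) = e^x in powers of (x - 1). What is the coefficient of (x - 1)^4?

e/24

p(1) = e
p′(1) = e
p′′(1) = e
p′′′(1) = e
p^(4)(1) = e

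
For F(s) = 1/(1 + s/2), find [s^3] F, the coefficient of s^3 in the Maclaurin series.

Use the known series and substitute for the argument.

-1/8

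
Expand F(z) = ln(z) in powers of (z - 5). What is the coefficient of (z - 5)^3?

c_3 = F′′′(5)/3! = 1/375.

1/375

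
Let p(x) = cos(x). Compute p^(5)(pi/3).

Apply the Taylor formula c_k = f^(k)(a)/k!.
From the series, [(x - pi/3)^5] p = -sqrt(3)/240; multiply by 5! = 120 to get -sqrt(3)/2.

-sqrt(3)/2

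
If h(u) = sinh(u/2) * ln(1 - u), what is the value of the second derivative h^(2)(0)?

Expand each factor separately, then convolve coefficients.
From the series, [u^2] h = -1/2; multiply by 2! = 2 to get -1.

-1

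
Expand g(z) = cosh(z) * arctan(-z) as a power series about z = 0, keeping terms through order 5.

Multiply the two series term by term and collect like powers.
g(0) = 0
g′(0) = -1
g′′(0) = 0
g′′′(0) = -1
g^(4)(0) = 0
g^(5)(0) = -9
Then c_k = g^(k)(0)/k! gives each Taylor coefficient.

-3*z^5/40 - z^3/6 - z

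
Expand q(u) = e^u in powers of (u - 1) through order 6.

[(u - 1)^0] = e;  [(u - 1)^1] = e;  [(u - 1)^2] = e/2;  [(u - 1)^3] = e/6;  [(u - 1)^4] = e/24;  [(u - 1)^5] = e/120;  [(u - 1)^6] = e/720.

e*(u - 1)^6/720 + e*(u - 1)^5/120 + e*(u - 1)^4/24 + e*(u - 1)^3/6 + e*(u - 1)^2/2 + e*(u - 1) + e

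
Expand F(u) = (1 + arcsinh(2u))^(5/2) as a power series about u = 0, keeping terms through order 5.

11*u^5/8 - 85*u^4/8 - 5*u^3/6 + 15*u^2/2 + 5*u + 1

Compose series: expand the inner function first, then feed it into the outer expansion.
[u^0] = 1;  [u^1] = 5;  [u^2] = 15/2;  [u^3] = -5/6;  [u^4] = -85/8;  [u^5] = 11/8.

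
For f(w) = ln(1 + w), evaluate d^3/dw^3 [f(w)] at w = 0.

The coefficient of w^3 in the expansion is 1/3, so f′′′(0) = 3! * (1/3) = 2.

2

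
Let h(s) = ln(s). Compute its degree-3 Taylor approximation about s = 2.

(s - 2)^3/24 - (s - 2)^2/8 + (s - 2)/2 + ln(2)

h(2) = ln(2)
h′(2) = 1/2
h′′(2) = -1/4
h′′′(2) = 1/4
The Taylor polynomial is Σ h^(k)(2)/k! · (s - 2)^k.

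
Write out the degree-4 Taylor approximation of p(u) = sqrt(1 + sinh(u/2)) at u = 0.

-31*u^4/6144 + 7*u^3/384 - u^2/32 + u/4 + 1

Compose series: expand the inner function first, then feed it into the outer expansion.
p(0) = 1
p′(0) = 1/4
p′′(0) = -1/16
p′′′(0) = 7/64
p^(4)(0) = -31/256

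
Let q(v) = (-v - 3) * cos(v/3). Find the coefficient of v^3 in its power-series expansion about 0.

1/18

Distribute the polynomial across the series and collect like powers.
[v^0] = -3;  [v^1] = -1;  [v^2] = 1/6;  [v^3] = 1/18.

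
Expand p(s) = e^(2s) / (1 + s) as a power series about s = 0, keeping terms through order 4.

s^4/3 + s^3/3 + s^2 + s + 1

Write out both Maclaurin series and multiply, keeping only the needed powers.
p(0) = 1
p′(0) = 1
p′′(0) = 2
p′′′(0) = 2
p^(4)(0) = 8
The Taylor polynomial is Σ p^(k)(0)/k! · s^k.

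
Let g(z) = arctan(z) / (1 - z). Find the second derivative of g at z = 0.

2

Expand 1/(denominator) as a geometric series and multiply by the numerator's series.
The coefficient of z^2 in the expansion is 1, so g′′(0) = 2! * (1) = 2.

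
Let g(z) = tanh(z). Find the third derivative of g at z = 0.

Use the known series and substitute for the argument.
From the series, [z^3] g = -1/3; multiply by 3! = 6 to get -2.

-2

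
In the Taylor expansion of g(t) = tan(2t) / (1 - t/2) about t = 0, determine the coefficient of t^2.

1

Expand each factor separately, then convolve coefficients.
So c_2 = g′′(0)/2! = 1.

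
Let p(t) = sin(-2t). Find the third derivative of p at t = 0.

The coefficient of t^3 in the expansion is 4/3, so p′′′(0) = 3! * (4/3) = 8.

8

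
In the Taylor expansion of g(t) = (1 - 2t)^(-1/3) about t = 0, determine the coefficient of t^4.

560/243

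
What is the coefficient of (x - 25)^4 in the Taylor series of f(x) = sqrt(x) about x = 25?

-1/2000000

f(25) = 5
f′(25) = 1/10
f′′(25) = -1/500
f′′′(25) = 3/25000
f^(4)(25) = -3/250000
So c_4 = f^(4)(25)/4! = -1/2000000.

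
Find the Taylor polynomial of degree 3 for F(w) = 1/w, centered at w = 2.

Use the known series and substitute for the argument.
F(2) = 1/2
F′(2) = -1/4
F′′(2) = 1/4
F′′′(2) = -3/8
Then c_k = F^(k)(2)/k! gives each Taylor coefficient.

-(w - 2)^3/16 + (w - 2)^2/8 - (w - 2)/4 + 1/2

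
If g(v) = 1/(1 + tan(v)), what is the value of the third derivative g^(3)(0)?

Substitute the inner expansion into the outer series and collect powers.
The coefficient of v^3 in the expansion is -4/3, so g′′′(0) = 3! * (-4/3) = -8.

-8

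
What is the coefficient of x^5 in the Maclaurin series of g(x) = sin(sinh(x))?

Let u equal the inner series; expand the outer function in u and truncate.

-1/15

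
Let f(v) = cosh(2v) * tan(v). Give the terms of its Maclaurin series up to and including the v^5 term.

22*v^5/15 + 7*v^3/3 + v

Expand each factor separately, then convolve coefficients.
f(0) = 0
f′(0) = 1
f′′(0) = 0
f′′′(0) = 14
f^(4)(0) = 0
f^(5)(0) = 176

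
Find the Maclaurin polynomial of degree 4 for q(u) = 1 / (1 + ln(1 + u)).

Use the geometric series for the reciprocal, then substitute.
q(0) = 1
q′(0) = -1
q′′(0) = 3
q′′′(0) = -14
q^(4)(0) = 88

11*u^4/3 - 7*u^3/3 + 3*u^2/2 - u + 1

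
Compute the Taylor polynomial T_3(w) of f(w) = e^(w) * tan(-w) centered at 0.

-5*w^3/6 - w^2 - w

Take the Cauchy product of the two expansions.
f(0) = 0
f′(0) = -1
f′′(0) = -2
f′′′(0) = -5
The Taylor polynomial is Σ f^(k)(0)/k! · w^k.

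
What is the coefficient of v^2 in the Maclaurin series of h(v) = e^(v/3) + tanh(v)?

1/18

Add the two expansions coefficient-wise.
[v^0] = 1;  [v^1] = 4/3;  [v^2] = 1/18.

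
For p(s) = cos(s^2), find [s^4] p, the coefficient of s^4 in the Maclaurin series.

Apply the Taylor formula c_k = f^(k)(a)/k!.
p(0) = 1
p′(0) = 0
p′′(0) = 0
p′′′(0) = 0
p^(4)(0) = -12

-1/2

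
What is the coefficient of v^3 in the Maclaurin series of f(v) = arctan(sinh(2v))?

Substitute the inner expansion into the outer series and collect powers.
f(0) = 0
f′(0) = 2
f′′(0) = 0
f′′′(0) = -8
So c_3 = f′′′(0)/3! = -4/3.

-4/3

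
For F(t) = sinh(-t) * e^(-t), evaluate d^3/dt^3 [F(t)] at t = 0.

-4

Multiply the two series term by term and collect like powers.
From the series, [t^3] F = -2/3; multiply by 3! = 6 to get -4.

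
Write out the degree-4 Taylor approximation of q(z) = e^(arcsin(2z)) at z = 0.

Substitute the inner expansion into the outer series and collect powers.
[z^0] = 1;  [z^1] = 2;  [z^2] = 2;  [z^3] = 8/3;  [z^4] = 10/3.

10*z^4/3 + 8*z^3/3 + 2*z^2 + 2*z + 1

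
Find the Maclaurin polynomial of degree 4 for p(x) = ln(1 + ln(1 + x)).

-35*x^4/24 + 7*x^3/6 - x^2 + x

Let u equal the inner series; expand the outer function in u and truncate.
p(0) = 0
p′(0) = 1
p′′(0) = -2
p′′′(0) = 7
p^(4)(0) = -35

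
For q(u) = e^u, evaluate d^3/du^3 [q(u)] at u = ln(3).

The coefficient of (u - ln(3))^3 in the expansion is 1/2, so q′′′(ln(3)) = 3! * (1/2) = 3.

3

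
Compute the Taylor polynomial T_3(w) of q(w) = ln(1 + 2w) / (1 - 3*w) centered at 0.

Expand 1/(denominator) as a geometric series and multiply by the numerator's series.

44*w^3/3 + 4*w^2 + 2*w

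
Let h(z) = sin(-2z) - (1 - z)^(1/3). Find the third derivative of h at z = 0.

Expand each term separately and add.
From the series, [z^3] h = 113/81; multiply by 3! = 6 to get 226/27.

226/27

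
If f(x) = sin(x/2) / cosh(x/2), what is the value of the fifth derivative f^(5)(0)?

Invert the denominator's series and multiply.
The coefficient of x^5 in the expansion is 3/320, so f^(5)(0) = 5! * (3/320) = 9/8.

9/8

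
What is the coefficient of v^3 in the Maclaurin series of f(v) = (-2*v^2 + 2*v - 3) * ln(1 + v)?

Shift and add copies of the series according to the polynomial's terms.

-4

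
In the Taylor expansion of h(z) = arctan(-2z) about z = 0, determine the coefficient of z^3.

8/3

h(0) = 0
h′(0) = -2
h′′(0) = 0
h′′′(0) = 16
The Taylor polynomial is Σ h^(k)(0)/k! · z^k.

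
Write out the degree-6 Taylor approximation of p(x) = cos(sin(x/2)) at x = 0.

Let u equal the inner series; expand the outer function in u and truncate.
p(0) = 1
p′(0) = 0
p′′(0) = -1/4
p′′′(0) = 0
p^(4)(0) = 5/16
p^(5)(0) = 0
p^(6)(0) = -37/64

-37*x^6/46080 + 5*x^4/384 - x^2/8 + 1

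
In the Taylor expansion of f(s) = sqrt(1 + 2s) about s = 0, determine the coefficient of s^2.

[s^0] = 1;  [s^1] = 1;  [s^2] = -1/2.

-1/2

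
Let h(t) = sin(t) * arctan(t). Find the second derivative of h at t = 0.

2

Multiply the two series term by term and collect like powers.
From the series, [t^2] h = 1; multiply by 2! = 2 to get 2.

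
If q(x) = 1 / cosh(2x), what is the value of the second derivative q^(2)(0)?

-4

Divide the numerator series by the denominator series (power-series long division).
The coefficient of x^2 in the expansion is -2, so q′′(0) = 2! * (-2) = -4.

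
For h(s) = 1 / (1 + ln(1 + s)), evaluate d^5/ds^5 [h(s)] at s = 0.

-694

Write 1/(1+u) = 1 - u + u^2 - u^3 + ... and substitute the series for u.
The coefficient of s^5 in the expansion is -347/60, so h^(5)(0) = 5! * (-347/60) = -694.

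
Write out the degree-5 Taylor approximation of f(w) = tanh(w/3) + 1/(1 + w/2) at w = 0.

-3581*w^5/116640 + w^4/16 - 89*w^3/648 + w^2/4 - w/6 + 1

Add the two expansions coefficient-wise.
f(0) = 1
f′(0) = -1/6
f′′(0) = 1/2
f′′′(0) = -89/108
f^(4)(0) = 3/2
f^(5)(0) = -3581/972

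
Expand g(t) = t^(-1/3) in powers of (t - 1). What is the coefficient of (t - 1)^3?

-14/81

c_3 = g′′′(1)/3! = -14/81.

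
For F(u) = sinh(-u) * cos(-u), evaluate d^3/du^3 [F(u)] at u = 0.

2

Expand each factor separately, then convolve coefficients.
The coefficient of u^3 in the expansion is 1/3, so F′′′(0) = 3! * (1/3) = 2.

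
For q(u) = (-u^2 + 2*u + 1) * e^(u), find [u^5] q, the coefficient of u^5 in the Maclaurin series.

Shift and add copies of the series according to the polynomial's terms.
[u^0] = 1;  [u^1] = 3;  [u^2] = 3/2;  [u^3] = 1/6;  [u^4] = -1/8;  [u^5] = -3/40.
So c_5 = q^(5)(0)/5! = -3/40.

-3/40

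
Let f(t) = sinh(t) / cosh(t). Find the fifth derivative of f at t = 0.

Invert the denominator's series and multiply.
From the series, [t^5] f = 2/15; multiply by 5! = 120 to get 16.

16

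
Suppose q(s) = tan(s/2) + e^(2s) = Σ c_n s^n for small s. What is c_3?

11/8

Expand each term separately and add.
q(0) = 1
q′(0) = 5/2
q′′(0) = 4
q′′′(0) = 33/4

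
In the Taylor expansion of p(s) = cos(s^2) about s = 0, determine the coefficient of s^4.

-1/2

Apply the Taylor formula c_k = f^(k)(a)/k!.
[s^0] = 1;  [s^1] = 0;  [s^2] = 0;  [s^3] = 0;  [s^4] = -1/2.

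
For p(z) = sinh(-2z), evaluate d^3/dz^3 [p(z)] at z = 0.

-8

From the series, [z^3] p = -4/3; multiply by 3! = 6 to get -8.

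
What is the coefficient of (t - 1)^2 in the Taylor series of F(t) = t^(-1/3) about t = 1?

Use the known series and substitute for the argument.
[(t - 1)^0] = 1;  [(t - 1)^1] = -1/3;  [(t - 1)^2] = 2/9.

2/9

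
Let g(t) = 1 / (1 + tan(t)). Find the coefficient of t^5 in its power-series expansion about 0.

Use the geometric series for the reciprocal, then substitute.

-32/15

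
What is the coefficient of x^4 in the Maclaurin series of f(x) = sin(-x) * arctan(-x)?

Multiply the two series term by term and collect like powers.
f(0) = 0
f′(0) = 0
f′′(0) = 2
f′′′(0) = 0
f^(4)(0) = -12
Dividing each by k! gives the coefficients c_0, ..., c_4.

-1/2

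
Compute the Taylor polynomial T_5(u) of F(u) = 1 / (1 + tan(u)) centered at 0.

Write 1/(1+u) = 1 - u + u^2 - u^3 + ... and substitute the series for u.
F(0) = 1
F′(0) = -1
F′′(0) = 2
F′′′(0) = -8
F^(4)(0) = 40
F^(5)(0) = -256

-32*u^5/15 + 5*u^4/3 - 4*u^3/3 + u^2 - u + 1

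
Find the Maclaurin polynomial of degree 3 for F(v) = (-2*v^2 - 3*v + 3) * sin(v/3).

-37*v^3/54 - v^2 + v

Distribute the polynomial across the series and collect like powers.
F(0) = 0
F′(0) = 1
F′′(0) = -2
F′′′(0) = -37/9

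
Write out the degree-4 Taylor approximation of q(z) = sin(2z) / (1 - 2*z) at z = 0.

Multiply the numerator's expansion by the denominator's geometric series.
q(0) = 0
q′(0) = 2
q′′(0) = 8
q′′′(0) = 40
q^(4)(0) = 320
The Taylor polynomial is Σ q^(k)(0)/k! · z^k.

40*z^4/3 + 20*z^3/3 + 4*z^2 + 2*z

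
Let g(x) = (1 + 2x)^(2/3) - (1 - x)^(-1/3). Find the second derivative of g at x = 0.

-4/3

Combine the two series term by term.
The coefficient of x^2 in the expansion is -2/3, so g′′(0) = 2! * (-2/3) = -4/3.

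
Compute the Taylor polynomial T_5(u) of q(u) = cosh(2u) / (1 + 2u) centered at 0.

-148*u^5/3 + 74*u^4/3 - 12*u^3 + 6*u^2 - 2*u + 1

Take the Cauchy product of the two expansions.
q(0) = 1
q′(0) = -2
q′′(0) = 12
q′′′(0) = -72
q^(4)(0) = 592
q^(5)(0) = -5920
Then c_k = q^(k)(0)/k! gives each Taylor coefficient.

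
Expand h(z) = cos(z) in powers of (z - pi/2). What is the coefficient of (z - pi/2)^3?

1/6

[(z - pi/2)^0] = 0;  [(z - pi/2)^1] = -1;  [(z - pi/2)^2] = 0;  [(z - pi/2)^3] = 1/6.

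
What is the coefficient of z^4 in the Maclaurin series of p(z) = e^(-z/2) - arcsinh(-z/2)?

Add the two expansions coefficient-wise.
p(0) = 1
p′(0) = 0
p′′(0) = 1/4
p′′′(0) = -1/4
p^(4)(0) = 1/16
Then c_k = p^(k)(0)/k! gives each Taylor coefficient.

1/384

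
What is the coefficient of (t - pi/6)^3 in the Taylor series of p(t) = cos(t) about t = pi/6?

1/12

Use the known series and substitute for the argument.
[(t - pi/6)^0] = sqrt(3)/2;  [(t - pi/6)^1] = -1/2;  [(t - pi/6)^2] = -sqrt(3)/4;  [(t - pi/6)^3] = 1/12.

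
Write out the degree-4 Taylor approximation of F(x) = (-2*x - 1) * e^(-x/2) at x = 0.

5*x^4/128 - 11*x^3/48 + 7*x^2/8 - 3*x/2 - 1

Distribute the polynomial across the series and collect like powers.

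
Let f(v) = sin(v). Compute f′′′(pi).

1

From the series, [(v - pi)^3] f = 1/6; multiply by 3! = 6 to get 1.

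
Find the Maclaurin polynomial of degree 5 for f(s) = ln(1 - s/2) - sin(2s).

-131*s^5/480 - s^4/64 + 31*s^3/24 - s^2/8 - 5*s/2

Expand each term separately and add.
f(0) = 0
f′(0) = -5/2
f′′(0) = -1/4
f′′′(0) = 31/4
f^(4)(0) = -3/8
f^(5)(0) = -131/4
The Taylor polynomial is Σ f^(k)(0)/k! · s^k.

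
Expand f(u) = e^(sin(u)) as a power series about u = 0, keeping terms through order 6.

Compose series: expand the inner function first, then feed it into the outer expansion.
f(0) = 1
f′(0) = 1
f′′(0) = 1
f′′′(0) = 0
f^(4)(0) = -3
f^(5)(0) = -8
f^(6)(0) = -3

-u^6/240 - u^5/15 - u^4/8 + u^2/2 + u + 1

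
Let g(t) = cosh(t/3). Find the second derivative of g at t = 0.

From the series, [t^2] g = 1/18; multiply by 2! = 2 to get 1/9.

1/9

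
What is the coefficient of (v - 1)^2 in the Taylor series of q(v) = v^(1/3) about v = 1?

q(1) = 1
q′(1) = 1/3
q′′(1) = -2/9

-1/9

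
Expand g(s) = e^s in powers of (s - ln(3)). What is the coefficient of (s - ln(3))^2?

g(ln(3)) = 3
g′(ln(3)) = 3
g′′(ln(3)) = 3

3/2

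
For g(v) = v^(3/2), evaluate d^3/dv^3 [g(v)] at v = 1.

-3/8

From the series, [(v - 1)^3] g = -1/16; multiply by 3! = 6 to get -3/8.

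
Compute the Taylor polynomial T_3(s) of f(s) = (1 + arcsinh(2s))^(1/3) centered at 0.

4*s^3/81 - 4*s^2/9 + 2*s/3 + 1

Plug the Maclaurin series of the inner function into that of the outer and collect terms.
f(0) = 1
f′(0) = 2/3
f′′(0) = -8/9
f′′′(0) = 8/27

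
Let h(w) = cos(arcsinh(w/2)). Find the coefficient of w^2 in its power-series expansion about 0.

Plug the Maclaurin series of the inner function into that of the outer and collect terms.
[w^0] = 1;  [w^1] = 0;  [w^2] = -1/8.

-1/8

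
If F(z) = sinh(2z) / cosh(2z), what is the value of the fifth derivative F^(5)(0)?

512

Invert the denominator's series and multiply.
The coefficient of z^5 in the expansion is 64/15, so F^(5)(0) = 5! * (64/15) = 512.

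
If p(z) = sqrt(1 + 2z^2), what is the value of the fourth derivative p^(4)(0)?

The coefficient of z^4 in the expansion is -1/2, so p^(4)(0) = 4! * (-1/2) = -12.

-12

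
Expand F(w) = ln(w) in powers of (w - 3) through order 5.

Compute the successive derivatives at the expansion point and divide by k!.

(w - 3)^5/1215 - (w - 3)^4/324 + (w - 3)^3/81 - (w - 3)^2/18 + (w - 3)/3 + ln(3)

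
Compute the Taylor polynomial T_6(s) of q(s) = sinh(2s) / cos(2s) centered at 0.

48*s^5/5 + 16*s^3/3 + 2*s

Write the quotient as an unknown series and match coefficients against numerator = denominator · series.
[s^0] = 0;  [s^1] = 2;  [s^2] = 0;  [s^3] = 16/3;  [s^4] = 0;  [s^5] = 48/5;  [s^6] = 0.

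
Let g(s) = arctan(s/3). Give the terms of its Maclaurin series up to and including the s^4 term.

g(0) = 0
g′(0) = 1/3
g′′(0) = 0
g′′′(0) = -2/27
g^(4)(0) = 0

-s^3/81 + s/3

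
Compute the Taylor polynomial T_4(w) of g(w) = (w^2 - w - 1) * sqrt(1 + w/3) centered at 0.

-163*w^4/10368 + 77*w^3/432 + 61*w^2/72 - 7*w/6 - 1

Distribute the polynomial across the series and collect like powers.
g(0) = -1
g′(0) = -7/6
g′′(0) = 61/36
g′′′(0) = 77/72
g^(4)(0) = -163/432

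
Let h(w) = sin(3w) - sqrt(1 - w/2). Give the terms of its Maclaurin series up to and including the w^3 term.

-575*w^3/128 + w^2/32 + 13*w/4 - 1

Expand each term separately and add.
h(0) = -1
h′(0) = 13/4
h′′(0) = 1/16
h′′′(0) = -1725/64
Then c_k = h^(k)(0)/k! gives each Taylor coefficient.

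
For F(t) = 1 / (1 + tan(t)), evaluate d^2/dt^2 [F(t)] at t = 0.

2

Expand as Σ (-1)^k u^k with u equal to the inner function's series.
From the series, [t^2] F = 1; multiply by 2! = 2 to get 2.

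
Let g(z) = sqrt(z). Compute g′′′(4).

3/256

Compute the successive derivatives at the expansion point and divide by k!.
From the series, [(z - 4)^3] g = 1/512; multiply by 3! = 6 to get 3/256.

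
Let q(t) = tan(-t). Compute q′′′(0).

-2

Differentiate repeatedly and evaluate at the center.
From the series, [t^3] q = -1/3; multiply by 3! = 6 to get -2.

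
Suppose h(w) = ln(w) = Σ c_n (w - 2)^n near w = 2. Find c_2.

-1/8

[(w - 2)^0] = ln(2);  [(w - 2)^1] = 1/2;  [(w - 2)^2] = -1/8.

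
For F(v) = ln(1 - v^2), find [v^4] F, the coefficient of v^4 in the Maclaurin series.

[v^0] = 0;  [v^1] = 0;  [v^2] = -1;  [v^3] = 0;  [v^4] = -1/2.

-1/2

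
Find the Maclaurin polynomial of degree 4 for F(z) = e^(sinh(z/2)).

Plug the Maclaurin series of the inner function into that of the outer and collect terms.
F(0) = 1
F′(0) = 1/2
F′′(0) = 1/4
F′′′(0) = 1/4
F^(4)(0) = 5/16
Dividing each by k! gives the coefficients c_0, ..., c_4.

5*z^4/384 + z^3/24 + z^2/8 + z/2 + 1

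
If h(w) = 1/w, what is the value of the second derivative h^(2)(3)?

2/27

The coefficient of (w - 3)^2 in the expansion is 1/27, so h′′(3) = 2! * (1/27) = 2/27.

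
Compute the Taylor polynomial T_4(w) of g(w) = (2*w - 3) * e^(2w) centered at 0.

2*w^4/3 - 2*w^2 - 4*w - 3

Multiply each power in the prefactor through the base expansion.
g(0) = -3
g′(0) = -4
g′′(0) = -4
g′′′(0) = 0
g^(4)(0) = 16
Dividing each by k! gives the coefficients c_0, ..., c_4.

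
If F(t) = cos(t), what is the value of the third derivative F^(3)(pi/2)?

1

The coefficient of (t - pi/2)^3 in the expansion is 1/6, so F′′′(pi/2) = 3! * (1/6) = 1.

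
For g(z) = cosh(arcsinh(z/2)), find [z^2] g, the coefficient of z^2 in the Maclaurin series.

1/8

Plug the Maclaurin series of the inner function into that of the outer and collect terms.
[z^0] = 1;  [z^1] = 0;  [z^2] = 1/8.
So c_2 = g′′(0)/2! = 1/8.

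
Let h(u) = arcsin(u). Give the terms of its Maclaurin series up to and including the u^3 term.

[u^0] = 0;  [u^1] = 1;  [u^2] = 0;  [u^3] = 1/6.

u^3/6 + u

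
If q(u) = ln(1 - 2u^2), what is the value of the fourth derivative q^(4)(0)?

-48

Use the known series and substitute for the argument.
The coefficient of u^4 in the expansion is -2, so q^(4)(0) = 4! * (-2) = -48.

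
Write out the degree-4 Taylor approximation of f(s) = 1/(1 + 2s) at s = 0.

Use the known series and substitute for the argument.
f(0) = 1
f′(0) = -2
f′′(0) = 8
f′′′(0) = -48
f^(4)(0) = 384

16*s^4 - 8*s^3 + 4*s^2 - 2*s + 1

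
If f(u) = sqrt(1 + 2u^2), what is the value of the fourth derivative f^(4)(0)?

-12

The coefficient of u^4 in the expansion is -1/2, so f^(4)(0) = 4! * (-1/2) = -12.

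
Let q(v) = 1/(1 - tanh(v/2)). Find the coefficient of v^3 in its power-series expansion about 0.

Compose series: expand the inner function first, then feed it into the outer expansion.
q(0) = 1
q′(0) = 1/2
q′′(0) = 1/2
q′′′(0) = 1/2
So c_3 = q′′′(0)/3! = 1/12.

1/12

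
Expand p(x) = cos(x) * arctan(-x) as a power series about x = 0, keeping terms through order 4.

5*x^3/6 - x

Multiply the two series term by term and collect like powers.
[x^0] = 0;  [x^1] = -1;  [x^2] = 0;  [x^3] = 5/6;  [x^4] = 0.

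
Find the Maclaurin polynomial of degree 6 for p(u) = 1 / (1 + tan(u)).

Expand as Σ (-1)^k u^k with u equal to the inner function's series.
[u^0] = 1;  [u^1] = -1;  [u^2] = 1;  [u^3] = -4/3;  [u^4] = 5/3;  [u^5] = -32/15;  [u^6] = 122/45.

122*u^6/45 - 32*u^5/15 + 5*u^4/3 - 4*u^3/3 + u^2 - u + 1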